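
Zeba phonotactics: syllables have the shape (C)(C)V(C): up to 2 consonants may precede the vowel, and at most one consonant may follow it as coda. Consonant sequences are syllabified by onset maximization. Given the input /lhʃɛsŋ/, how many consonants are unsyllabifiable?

Under (C)(C)V(C), the unsyllabifiable consonants are /l/, /ŋ/ (at most one coda consonant is licensed; onsets may contain at most 2 consonants).

2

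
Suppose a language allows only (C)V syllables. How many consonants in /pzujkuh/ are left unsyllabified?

Under (C)V, the unsyllabifiable consonants are /p/, /j/, /h/ (no codas are permitted; onsets are limited to one consonant).

3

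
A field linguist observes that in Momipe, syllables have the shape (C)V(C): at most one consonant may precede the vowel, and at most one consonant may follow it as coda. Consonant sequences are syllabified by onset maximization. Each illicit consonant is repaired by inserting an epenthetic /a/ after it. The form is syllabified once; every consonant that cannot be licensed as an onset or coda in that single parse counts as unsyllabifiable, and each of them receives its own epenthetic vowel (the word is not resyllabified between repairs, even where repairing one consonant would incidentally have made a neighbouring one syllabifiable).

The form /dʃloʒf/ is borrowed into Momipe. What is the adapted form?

Under (C)V(C), the unsyllabifiable consonants are /d/, /ʃ/, /f/ (at most one coda consonant is licensed; onsets are limited to one consonant).
Epenthesis after each stranded consonant: /d/ → /da/, /ʃ/ → /ʃa/, /f/ → /fa/.

daʃaloʒfa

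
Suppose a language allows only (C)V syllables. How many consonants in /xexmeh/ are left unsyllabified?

Under (C)V, the unsyllabifiable consonants are /x/, /h/ (no codas are permitted; onsets are limited to one consonant).

2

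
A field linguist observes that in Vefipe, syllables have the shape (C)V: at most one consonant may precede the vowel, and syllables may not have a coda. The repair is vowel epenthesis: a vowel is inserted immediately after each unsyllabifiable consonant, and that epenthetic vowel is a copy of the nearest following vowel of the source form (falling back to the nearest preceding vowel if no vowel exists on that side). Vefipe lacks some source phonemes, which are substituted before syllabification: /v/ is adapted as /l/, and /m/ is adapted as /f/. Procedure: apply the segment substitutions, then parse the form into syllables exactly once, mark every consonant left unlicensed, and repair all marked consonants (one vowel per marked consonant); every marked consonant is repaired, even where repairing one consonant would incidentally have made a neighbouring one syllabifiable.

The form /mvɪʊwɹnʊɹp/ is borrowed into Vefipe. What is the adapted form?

Substitution: /m/ → /f/, /v/ → /l/, giving /flɪʊwɹnʊɹp/.
Under (C)V, the unsyllabifiable consonants are /f/, /w/, /ɹ/, /ɹ/, /p/ (no codas are permitted; onsets are limited to one consonant).
Epenthesis after each stranded consonant: /f/ → /fɪ/, /w/ → /wʊ/, /ɹ/ → /ɹʊ/, /ɹ/ → /ɹʊ/, /p/ → /pʊ/.

fɪlɪʊwʊɹʊnʊɹʊpʊ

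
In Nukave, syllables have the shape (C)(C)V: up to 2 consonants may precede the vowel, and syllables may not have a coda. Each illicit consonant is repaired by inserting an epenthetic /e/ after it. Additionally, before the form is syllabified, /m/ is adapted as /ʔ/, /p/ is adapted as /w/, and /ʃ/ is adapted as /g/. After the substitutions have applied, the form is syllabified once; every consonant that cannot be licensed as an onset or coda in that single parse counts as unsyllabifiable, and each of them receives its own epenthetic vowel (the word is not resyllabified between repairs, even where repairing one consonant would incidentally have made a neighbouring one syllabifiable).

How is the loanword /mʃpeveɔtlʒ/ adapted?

Substitution: /m/ → /ʔ/, /ʃ/ → /g/, /p/ → /w/, giving /ʔgweveɔtlʒ/.
Syllabifying with onset maximization leaves /ʔ/, /t/, /l/, /ʒ/ stranded (no codas are permitted; onsets may contain at most 2 consonants).
Epenthesis after each stranded consonant: /ʔ/ → /ʔe/, /t/ → /te/, /l/ → /le/, /ʒ/ → /ʒe/.

ʔegweveɔteleʒe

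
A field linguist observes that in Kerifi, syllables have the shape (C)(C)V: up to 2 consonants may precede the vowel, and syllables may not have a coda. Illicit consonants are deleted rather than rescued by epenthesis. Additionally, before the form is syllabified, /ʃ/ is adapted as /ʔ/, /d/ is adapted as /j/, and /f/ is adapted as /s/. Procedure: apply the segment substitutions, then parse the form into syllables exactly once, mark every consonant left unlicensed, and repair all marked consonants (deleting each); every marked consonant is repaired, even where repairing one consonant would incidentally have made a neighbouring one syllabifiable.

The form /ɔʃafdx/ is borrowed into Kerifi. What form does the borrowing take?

Substitution: /ʃ/ → /ʔ/, /f/ → /s/, /d/ → /j/, giving /ɔʔasjx/.
Under (C)(C)V, the unsyllabifiable consonants are /s/, /j/, /x/ (no codas are permitted; onsets may contain at most 2 consonants).
Each unlicensed consonant is deleted: /s/, /j/, /x/.

ɔʔa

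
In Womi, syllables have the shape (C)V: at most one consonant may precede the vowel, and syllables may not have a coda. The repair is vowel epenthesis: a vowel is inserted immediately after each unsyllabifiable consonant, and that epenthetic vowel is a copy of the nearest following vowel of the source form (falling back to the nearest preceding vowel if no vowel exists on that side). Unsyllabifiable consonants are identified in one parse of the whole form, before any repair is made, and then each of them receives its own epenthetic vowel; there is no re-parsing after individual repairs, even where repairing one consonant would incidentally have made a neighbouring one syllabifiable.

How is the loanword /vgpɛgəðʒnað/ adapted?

vɛgɛpɛgəðaʒanaða

Under (C)V, the unsyllabifiable consonants are /v/, /g/, /ð/, /ʒ/, /ð/ (no codas are permitted; onsets are limited to one consonant).
Epenthesis after each stranded consonant: /v/ → /vɛ/, /g/ → /gɛ/, /ð/ → /ða/, /ʒ/ → /ʒa/, /ð/ → /ða/.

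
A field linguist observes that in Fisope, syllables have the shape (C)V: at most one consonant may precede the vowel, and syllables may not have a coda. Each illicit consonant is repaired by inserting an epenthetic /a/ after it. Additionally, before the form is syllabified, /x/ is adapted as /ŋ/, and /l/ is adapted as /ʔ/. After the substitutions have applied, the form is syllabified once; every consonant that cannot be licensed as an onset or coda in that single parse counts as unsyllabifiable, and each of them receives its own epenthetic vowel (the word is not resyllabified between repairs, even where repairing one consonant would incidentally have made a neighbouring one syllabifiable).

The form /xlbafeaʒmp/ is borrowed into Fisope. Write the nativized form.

Substitution: /x/ → /ŋ/, /l/ → /ʔ/, giving /ŋʔbafeaʒmp/.
Syllabifying with onset maximization leaves /ŋ/, /ʔ/, /ʒ/, /m/, /p/ stranded (no codas are permitted; onsets are limited to one consonant).
Inserting the epenthetic vowel yields /ŋ/ → /ŋa/, /ʔ/ → /ʔa/, /ʒ/ → /ʒa/, /m/ → /ma/, /p/ → /pa/.

ŋaʔabafeaʒamapa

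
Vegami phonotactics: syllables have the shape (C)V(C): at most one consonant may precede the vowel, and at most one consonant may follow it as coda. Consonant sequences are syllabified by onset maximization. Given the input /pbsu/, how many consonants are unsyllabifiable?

Syllabifying with onset maximization leaves /p/, /b/ stranded (at most one coda consonant is licensed; onsets are limited to one consonant).

2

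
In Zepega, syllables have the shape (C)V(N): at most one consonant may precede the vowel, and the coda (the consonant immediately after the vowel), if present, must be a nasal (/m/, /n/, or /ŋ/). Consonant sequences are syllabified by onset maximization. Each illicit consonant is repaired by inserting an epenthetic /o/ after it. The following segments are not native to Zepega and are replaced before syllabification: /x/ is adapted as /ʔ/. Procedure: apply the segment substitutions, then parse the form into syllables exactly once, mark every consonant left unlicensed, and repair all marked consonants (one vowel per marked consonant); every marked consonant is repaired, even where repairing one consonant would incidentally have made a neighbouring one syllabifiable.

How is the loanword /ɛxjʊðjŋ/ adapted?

ɛʔojʊðojoŋo

Substitution: /x/ → /ʔ/, giving /ɛʔjʊðjŋ/.
Syllabifying with onset maximization leaves /ʔ/, /ð/, /j/, /ŋ/ stranded (only a nasal (/m/, /n/, or /ŋ/) is licensed in coda position; onsets are limited to one consonant).
Each unlicensed consonant becomes the onset of a new syllable: /ʔ/ → /ʔo/, /ð/ → /ðo/, /j/ → /jo/, /ŋ/ → /ŋo/.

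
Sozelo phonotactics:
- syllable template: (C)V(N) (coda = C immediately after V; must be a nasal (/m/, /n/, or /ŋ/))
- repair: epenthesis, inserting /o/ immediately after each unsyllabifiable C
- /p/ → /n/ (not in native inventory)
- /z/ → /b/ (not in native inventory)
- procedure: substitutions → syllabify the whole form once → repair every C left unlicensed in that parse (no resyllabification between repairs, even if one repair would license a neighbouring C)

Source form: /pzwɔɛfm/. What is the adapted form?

nobowɔɛfomo

Substitution: /p/ → /n/, /z/ → /b/, giving /nbwɔɛfm/.
Under (C)V(N), the unsyllabifiable consonants are /n/, /b/, /f/, /m/ (only a nasal (/m/, /n/, or /ŋ/) is licensed in coda position; onsets are limited to one consonant).
Inserting the epenthetic vowel yields /n/ → /no/, /b/ → /bo/, /f/ → /fo/, /m/ → /mo/.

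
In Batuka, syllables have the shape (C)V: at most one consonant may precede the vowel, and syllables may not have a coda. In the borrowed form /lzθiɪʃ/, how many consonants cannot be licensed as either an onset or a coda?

3

The consonants /l/, /z/, /ʃ/ cannot be parsed into a legal (C)V syllable (no codas are permitted; onsets are limited to one consonant).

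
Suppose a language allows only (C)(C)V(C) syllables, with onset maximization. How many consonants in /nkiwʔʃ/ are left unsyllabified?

Under (C)(C)V(C), the unsyllabifiable consonants are /ʔ/, /ʃ/ (at most one coda consonant is licensed; onsets may contain at most 2 consonants).

2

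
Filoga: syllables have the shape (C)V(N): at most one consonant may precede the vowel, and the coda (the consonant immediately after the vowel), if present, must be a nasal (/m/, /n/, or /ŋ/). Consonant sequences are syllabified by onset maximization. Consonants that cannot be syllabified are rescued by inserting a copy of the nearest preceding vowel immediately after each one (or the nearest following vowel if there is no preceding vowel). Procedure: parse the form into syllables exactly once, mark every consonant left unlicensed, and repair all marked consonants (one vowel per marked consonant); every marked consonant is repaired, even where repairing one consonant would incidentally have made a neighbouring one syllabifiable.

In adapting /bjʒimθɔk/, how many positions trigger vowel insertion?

3

The unsyllabifiable consonants are /b/, /j/, /k/; each receives one epenthetic vowel.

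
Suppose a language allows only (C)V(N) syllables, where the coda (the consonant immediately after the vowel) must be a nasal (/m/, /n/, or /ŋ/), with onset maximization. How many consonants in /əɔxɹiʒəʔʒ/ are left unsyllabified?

3

Under (C)V(N), the unsyllabifiable consonants are /x/, /ʔ/, /ʒ/ (only a nasal (/m/, /n/, or /ŋ/) is licensed in coda position; onsets are limited to one consonant).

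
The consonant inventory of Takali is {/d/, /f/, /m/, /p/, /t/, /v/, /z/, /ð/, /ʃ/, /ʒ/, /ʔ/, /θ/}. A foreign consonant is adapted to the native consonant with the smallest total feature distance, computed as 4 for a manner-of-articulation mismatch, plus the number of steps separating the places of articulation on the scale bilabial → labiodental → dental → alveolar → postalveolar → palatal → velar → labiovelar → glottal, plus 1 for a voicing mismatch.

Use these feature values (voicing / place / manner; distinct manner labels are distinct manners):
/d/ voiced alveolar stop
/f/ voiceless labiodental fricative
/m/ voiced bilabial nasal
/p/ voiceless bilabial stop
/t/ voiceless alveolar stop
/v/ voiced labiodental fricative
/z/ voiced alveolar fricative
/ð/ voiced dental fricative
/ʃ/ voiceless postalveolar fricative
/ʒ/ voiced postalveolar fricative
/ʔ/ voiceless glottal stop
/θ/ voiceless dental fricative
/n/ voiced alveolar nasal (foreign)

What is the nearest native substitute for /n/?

m

/m/ is closest: same manner (nasal), place distance 3 (alveolar→bilabial), same voicing; total 3. Next closest is /d/ at distance 4.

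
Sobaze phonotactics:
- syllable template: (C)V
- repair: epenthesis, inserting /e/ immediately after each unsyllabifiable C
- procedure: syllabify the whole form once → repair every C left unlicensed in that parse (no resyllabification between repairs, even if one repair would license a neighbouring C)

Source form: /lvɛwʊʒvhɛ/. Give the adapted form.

levɛwʊʒevehɛ

The consonants /l/, /ʒ/, /v/ cannot be parsed into a legal (C)V syllable (no codas are permitted; onsets are limited to one consonant).
Each unlicensed consonant becomes the onset of a new syllable: /l/ → /le/, /ʒ/ → /ʒe/, /v/ → /ve/.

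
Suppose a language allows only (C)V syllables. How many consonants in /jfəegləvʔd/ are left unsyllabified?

Under (C)V, the unsyllabifiable consonants are /j/, /g/, /v/, /ʔ/, /d/ (no codas are permitted; onsets are limited to one consonant).

5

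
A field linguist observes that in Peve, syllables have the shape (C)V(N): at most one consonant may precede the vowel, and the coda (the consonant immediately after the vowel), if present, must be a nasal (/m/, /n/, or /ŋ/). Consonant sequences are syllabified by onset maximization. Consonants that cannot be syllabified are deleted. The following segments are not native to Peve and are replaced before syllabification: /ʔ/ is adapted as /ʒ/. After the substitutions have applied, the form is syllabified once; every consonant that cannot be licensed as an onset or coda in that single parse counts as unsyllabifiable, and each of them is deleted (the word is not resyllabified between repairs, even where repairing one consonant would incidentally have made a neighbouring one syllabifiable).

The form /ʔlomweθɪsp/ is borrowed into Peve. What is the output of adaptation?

Substitution: /ʔ/ → /ʒ/, giving /ʒlomweθɪsp/.
The consonants /ʒ/, /s/, /p/ cannot be parsed into a legal (C)V(N) syllable (only a nasal (/m/, /n/, or /ŋ/) is licensed in coda position; onsets are limited to one consonant).
Deletion applies to /ʒ/, /s/, /p/.

lomweθɪ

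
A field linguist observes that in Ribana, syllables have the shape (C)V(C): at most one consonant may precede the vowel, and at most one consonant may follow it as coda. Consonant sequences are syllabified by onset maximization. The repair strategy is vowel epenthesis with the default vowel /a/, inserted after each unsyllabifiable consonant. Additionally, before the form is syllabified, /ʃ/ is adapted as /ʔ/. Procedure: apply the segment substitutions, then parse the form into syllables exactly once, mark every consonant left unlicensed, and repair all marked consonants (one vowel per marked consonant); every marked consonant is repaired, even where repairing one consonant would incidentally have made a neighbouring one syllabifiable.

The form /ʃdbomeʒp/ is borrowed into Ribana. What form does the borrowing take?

Substitution: /ʃ/ → /ʔ/, giving /ʔdbomeʒp/.
Syllabifying with onset maximization leaves /ʔ/, /d/, /p/ stranded (at most one coda consonant is licensed; onsets are limited to one consonant).
Inserting the epenthetic vowel yields /ʔ/ → /ʔa/, /d/ → /da/, /p/ → /pa/.

ʔadabomeʒpa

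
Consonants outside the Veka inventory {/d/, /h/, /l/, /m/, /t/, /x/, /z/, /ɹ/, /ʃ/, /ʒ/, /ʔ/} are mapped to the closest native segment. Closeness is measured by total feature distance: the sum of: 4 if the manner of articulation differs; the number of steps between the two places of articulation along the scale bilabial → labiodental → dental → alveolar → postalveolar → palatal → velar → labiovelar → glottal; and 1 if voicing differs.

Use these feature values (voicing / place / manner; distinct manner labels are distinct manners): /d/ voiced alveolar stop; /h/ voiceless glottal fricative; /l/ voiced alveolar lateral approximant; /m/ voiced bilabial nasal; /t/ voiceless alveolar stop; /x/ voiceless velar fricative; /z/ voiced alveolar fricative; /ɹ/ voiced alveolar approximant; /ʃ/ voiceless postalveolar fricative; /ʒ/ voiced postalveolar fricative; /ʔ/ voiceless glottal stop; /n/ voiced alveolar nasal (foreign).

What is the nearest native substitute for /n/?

/m/ is closest: same manner (nasal), place distance 3 (alveolar→bilabial), same voicing; total 3. Next closest is /d/ at distance 4.

m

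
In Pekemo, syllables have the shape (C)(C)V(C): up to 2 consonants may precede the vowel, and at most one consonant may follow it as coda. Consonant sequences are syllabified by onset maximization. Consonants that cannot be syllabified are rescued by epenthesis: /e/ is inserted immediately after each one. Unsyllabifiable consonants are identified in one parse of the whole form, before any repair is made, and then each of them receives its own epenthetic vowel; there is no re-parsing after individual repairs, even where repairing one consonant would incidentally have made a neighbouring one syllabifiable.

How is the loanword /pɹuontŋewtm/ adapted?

pɹuontŋewteme

The consonants /t/, /m/ cannot be parsed into a legal (C)(C)V(C) syllable (at most one coda consonant is licensed; onsets may contain at most 2 consonants).
Epenthesis after each stranded consonant: /t/ → /te/, /m/ → /me/.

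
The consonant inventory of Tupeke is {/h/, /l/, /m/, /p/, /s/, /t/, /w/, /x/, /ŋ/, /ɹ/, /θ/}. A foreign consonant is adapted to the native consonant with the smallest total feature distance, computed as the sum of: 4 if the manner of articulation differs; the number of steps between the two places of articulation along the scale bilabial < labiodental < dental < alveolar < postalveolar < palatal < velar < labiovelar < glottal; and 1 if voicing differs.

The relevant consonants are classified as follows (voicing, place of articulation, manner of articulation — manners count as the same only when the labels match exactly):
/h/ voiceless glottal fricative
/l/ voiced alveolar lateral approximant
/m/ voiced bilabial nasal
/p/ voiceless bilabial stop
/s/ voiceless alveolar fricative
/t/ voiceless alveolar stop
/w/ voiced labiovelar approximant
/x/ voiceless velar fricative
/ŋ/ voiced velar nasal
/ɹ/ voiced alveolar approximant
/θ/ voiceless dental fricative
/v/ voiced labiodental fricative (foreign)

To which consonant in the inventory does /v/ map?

θ

/θ/ is closest: same manner (fricative), place distance 1 (labiodental→dental), voicing differs (+1); total 2. Next closest is /s/ at distance 3.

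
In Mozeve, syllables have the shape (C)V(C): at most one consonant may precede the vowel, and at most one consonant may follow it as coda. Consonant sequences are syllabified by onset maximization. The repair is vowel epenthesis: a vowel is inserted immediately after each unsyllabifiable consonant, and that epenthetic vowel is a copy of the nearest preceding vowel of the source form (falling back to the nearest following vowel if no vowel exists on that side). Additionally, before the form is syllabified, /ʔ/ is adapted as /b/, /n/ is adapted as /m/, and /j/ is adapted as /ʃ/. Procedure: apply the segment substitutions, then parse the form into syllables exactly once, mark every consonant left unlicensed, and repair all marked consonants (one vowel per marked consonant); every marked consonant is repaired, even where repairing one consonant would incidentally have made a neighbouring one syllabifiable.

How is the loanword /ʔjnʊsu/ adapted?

bʊʃʊmʊsu

Substitution: /ʔ/ → /b/, /j/ → /ʃ/, /n/ → /m/, giving /bʃmʊsu/.
Under (C)V(C), the unsyllabifiable consonants are /b/, /ʃ/ (at most one coda consonant is licensed; onsets are limited to one consonant).
Inserting the epenthetic vowel yields /b/ → /bʊ/, /ʃ/ → /ʃʊ/.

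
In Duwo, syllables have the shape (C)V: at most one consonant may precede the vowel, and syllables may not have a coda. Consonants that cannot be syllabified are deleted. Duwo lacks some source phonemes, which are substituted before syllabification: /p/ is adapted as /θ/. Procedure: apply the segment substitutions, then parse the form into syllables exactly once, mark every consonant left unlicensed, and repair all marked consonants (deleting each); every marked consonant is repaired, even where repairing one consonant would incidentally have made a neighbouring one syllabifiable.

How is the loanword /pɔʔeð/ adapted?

θɔʔe

Substitution: /p/ → /θ/, giving /θɔʔeð/.
Under (C)V, the unsyllabifiable consonants are /ð/ (no codas are permitted; onsets are limited to one consonant).
Each unlicensed consonant is deleted: /ð/.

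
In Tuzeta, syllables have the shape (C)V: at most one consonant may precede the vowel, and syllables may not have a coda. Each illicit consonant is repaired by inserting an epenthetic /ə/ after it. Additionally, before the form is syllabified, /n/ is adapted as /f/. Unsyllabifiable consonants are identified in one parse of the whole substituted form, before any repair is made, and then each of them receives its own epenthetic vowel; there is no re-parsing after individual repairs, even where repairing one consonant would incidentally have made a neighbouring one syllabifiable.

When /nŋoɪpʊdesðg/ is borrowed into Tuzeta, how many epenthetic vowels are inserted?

After substitution the input is /fŋoɪpʊdesðg/.
The unsyllabifiable consonants are /f/, /s/, /ð/, /g/; each receives one epenthetic vowel.

4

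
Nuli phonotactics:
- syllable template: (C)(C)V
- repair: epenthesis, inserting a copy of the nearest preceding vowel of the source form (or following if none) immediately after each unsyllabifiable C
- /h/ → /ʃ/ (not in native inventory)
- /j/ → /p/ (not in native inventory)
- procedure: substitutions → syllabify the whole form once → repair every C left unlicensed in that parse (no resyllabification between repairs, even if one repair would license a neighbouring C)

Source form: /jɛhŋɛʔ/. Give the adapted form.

Substitution: /j/ → /p/, /h/ → /ʃ/, giving /pɛʃŋɛʔ/.
The consonants /ʔ/ cannot be parsed into a legal (C)(C)V syllable (no codas are permitted; onsets may contain at most 2 consonants).
Epenthesis after each stranded consonant: /ʔ/ → /ʔɛ/.

pɛʃŋɛʔɛ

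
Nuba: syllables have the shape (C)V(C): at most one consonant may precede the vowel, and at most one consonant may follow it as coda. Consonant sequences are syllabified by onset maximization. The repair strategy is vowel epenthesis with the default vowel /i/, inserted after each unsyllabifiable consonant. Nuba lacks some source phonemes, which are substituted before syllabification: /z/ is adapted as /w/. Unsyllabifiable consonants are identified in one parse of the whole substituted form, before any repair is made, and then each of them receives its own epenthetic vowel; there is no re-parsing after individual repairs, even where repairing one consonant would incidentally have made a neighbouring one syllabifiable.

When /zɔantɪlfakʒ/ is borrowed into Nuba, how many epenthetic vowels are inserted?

1

After substitution the input is /wɔantɪlfakʒ/.
The unsyllabifiable consonants are /ʒ/; each receives one epenthetic vowel.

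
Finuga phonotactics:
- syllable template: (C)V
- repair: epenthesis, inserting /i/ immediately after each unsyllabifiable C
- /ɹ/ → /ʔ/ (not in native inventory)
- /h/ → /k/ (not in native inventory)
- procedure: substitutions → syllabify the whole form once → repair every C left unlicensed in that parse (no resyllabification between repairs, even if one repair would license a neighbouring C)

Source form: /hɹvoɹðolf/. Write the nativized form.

kiʔivoʔiðolifi

Substitution: /h/ → /k/, /ɹ/ → /ʔ/, giving /kʔvoʔðolf/.
Syllabifying with onset maximization leaves /k/, /ʔ/, /ʔ/, /l/, /f/ stranded (no codas are permitted; onsets are limited to one consonant).
Epenthesis after each stranded consonant: /k/ → /ki/, /ʔ/ → /ʔi/, /ʔ/ → /ʔi/, /l/ → /li/, /f/ → /fi/.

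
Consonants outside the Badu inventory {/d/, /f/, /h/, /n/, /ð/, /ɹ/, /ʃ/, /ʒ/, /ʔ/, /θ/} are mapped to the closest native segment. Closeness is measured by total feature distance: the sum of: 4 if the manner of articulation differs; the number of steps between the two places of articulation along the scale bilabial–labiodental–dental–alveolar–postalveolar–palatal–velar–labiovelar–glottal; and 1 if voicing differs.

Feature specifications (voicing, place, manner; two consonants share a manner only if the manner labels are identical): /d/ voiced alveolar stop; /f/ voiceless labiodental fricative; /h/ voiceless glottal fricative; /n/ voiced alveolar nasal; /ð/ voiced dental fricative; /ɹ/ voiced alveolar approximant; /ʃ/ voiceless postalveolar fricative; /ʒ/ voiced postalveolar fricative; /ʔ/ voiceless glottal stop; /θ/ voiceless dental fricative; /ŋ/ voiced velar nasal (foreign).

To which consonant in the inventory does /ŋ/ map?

n

/n/ is closest: same manner (nasal), place distance 3 (velar→alveolar), same voicing; total 3. Next closest is /ʒ/ at distance 6.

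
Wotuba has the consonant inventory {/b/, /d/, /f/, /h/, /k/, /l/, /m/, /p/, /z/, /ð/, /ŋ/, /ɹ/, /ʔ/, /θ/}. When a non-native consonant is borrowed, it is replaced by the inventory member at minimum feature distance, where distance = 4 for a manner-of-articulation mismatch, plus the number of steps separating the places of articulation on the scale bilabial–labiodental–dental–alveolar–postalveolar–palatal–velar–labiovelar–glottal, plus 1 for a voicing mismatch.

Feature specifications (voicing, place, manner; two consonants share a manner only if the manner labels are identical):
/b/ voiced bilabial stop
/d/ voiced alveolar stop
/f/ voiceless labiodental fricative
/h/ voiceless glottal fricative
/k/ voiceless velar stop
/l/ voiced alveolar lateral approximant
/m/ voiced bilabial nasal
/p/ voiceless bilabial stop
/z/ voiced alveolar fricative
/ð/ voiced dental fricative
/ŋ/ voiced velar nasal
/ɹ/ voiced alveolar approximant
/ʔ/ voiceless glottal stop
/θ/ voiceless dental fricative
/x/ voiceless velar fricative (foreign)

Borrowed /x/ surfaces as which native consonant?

h

/h/ is closest: same manner (fricative), place distance 2 (velar→glottal), same voicing; total 2. Next closest is /k/ at distance 4.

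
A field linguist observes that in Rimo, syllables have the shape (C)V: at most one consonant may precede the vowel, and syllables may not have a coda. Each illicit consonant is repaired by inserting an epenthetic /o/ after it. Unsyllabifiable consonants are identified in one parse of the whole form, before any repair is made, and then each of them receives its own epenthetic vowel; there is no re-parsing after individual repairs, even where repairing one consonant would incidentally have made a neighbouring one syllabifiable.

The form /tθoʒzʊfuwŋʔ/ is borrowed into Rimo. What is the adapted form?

toθoʒozʊfuwoŋoʔo

The consonants /t/, /ʒ/, /w/, /ŋ/, /ʔ/ cannot be parsed into a legal (C)V syllable (no codas are permitted; onsets are limited to one consonant).
Each unlicensed consonant becomes the onset of a new syllable: /t/ → /to/, /ʒ/ → /ʒo/, /w/ → /wo/, /ŋ/ → /ŋo/, /ʔ/ → /ʔo/.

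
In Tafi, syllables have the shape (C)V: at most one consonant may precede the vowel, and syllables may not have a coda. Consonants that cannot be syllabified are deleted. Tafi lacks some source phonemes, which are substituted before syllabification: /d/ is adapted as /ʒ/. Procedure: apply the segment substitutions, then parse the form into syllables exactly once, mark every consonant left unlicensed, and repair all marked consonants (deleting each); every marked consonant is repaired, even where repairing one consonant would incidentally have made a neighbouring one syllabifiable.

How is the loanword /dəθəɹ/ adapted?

ʒəθə

Substitution: /d/ → /ʒ/, giving /ʒəθəɹ/.
The consonants /ɹ/ cannot be parsed into a legal (C)V syllable (no codas are permitted; onsets are limited to one consonant).
Deletion applies to /ɹ/.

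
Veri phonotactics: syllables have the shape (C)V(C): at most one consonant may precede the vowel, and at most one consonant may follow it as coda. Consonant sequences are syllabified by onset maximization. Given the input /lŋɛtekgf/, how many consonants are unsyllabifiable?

The consonants /l/, /g/, /f/ cannot be parsed into a legal (C)V(C) syllable (at most one coda consonant is licensed; onsets are limited to one consonant).

3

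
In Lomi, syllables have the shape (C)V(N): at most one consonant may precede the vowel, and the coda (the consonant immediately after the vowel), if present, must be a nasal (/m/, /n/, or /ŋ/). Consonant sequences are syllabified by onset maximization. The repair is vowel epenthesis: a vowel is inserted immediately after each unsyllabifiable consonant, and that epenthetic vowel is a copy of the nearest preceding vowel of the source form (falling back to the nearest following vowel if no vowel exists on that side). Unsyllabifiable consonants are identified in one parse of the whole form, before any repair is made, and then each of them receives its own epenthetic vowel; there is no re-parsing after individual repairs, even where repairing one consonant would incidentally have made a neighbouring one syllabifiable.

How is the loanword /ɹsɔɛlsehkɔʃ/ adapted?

The consonants /ɹ/, /l/, /h/, /ʃ/ cannot be parsed into a legal (C)V(N) syllable (only a nasal (/m/, /n/, or /ŋ/) is licensed in coda position; onsets are limited to one consonant).
Each unlicensed consonant becomes the onset of a new syllable: /ɹ/ → /ɹɔ/, /l/ → /lɛ/, /h/ → /he/, /ʃ/ → /ʃɔ/.

ɹɔsɔɛlɛsehekɔʃɔ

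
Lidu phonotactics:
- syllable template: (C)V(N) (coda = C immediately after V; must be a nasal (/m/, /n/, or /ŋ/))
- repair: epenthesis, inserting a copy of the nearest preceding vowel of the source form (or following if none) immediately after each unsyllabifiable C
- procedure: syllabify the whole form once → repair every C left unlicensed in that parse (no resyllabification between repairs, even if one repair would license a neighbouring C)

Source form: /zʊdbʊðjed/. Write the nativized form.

Syllabifying with onset maximization leaves /d/, /ð/, /d/ stranded (only a nasal (/m/, /n/, or /ŋ/) is licensed in coda position; onsets are limited to one consonant).
Each unlicensed consonant becomes the onset of a new syllable: /d/ → /dʊ/, /ð/ → /ðʊ/, /d/ → /de/.

zʊdʊbʊðʊjede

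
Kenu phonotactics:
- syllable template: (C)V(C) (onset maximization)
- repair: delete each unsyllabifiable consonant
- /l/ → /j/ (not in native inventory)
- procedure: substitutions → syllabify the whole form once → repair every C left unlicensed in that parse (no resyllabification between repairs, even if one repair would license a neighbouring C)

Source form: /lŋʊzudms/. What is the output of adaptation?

ŋʊzud

Substitution: /l/ → /j/, giving /jŋʊzudms/.
Syllabifying with onset maximization leaves /j/, /m/, /s/ stranded (at most one coda consonant is licensed; onsets are limited to one consonant).
Each unlicensed consonant is deleted: /j/, /m/, /s/.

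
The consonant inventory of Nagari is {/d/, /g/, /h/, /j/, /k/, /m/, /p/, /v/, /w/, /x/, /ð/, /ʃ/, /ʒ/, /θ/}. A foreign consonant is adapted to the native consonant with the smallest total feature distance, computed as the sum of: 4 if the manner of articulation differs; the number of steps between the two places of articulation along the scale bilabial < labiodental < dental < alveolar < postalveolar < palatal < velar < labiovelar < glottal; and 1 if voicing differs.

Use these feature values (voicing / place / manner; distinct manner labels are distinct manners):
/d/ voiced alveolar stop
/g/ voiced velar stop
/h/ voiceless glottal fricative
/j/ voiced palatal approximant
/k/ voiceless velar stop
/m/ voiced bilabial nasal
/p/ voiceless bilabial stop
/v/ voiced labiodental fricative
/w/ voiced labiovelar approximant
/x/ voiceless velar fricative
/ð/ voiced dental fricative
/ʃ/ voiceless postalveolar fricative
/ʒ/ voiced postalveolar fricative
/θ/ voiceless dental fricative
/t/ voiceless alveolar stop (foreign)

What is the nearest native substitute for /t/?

d

/d/ is closest: same manner (stop), place distance 0 (alveolar→alveolar), voicing differs (+1); total 1. Next closest is /k/ at distance 3.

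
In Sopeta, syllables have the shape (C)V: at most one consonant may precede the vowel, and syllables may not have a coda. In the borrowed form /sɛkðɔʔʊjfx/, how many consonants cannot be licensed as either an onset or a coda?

4

The consonants /k/, /j/, /f/, /x/ cannot be parsed into a legal (C)V syllable (no codas are permitted; onsets are limited to one consonant).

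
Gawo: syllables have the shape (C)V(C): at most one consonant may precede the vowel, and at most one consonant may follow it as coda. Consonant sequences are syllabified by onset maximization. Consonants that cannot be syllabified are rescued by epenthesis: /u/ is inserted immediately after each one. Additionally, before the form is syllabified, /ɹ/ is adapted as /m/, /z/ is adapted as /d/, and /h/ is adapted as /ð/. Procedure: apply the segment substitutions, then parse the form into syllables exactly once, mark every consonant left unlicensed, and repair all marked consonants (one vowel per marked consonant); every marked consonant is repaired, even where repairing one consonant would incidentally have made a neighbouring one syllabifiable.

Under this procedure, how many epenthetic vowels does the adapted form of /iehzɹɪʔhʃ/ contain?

3

After substitution the input is /ieðdmɪʔðʃ/.
The unsyllabifiable consonants are /d/, /ð/, /ʃ/; each receives one epenthetic vowel.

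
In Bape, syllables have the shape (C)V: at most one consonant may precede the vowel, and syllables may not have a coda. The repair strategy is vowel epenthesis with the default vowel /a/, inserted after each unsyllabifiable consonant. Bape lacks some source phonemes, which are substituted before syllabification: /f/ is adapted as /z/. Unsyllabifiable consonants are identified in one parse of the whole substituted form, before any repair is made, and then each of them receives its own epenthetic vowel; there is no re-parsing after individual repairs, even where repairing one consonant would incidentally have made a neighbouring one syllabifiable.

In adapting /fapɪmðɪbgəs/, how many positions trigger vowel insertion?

3

After substitution the input is /zapɪmðɪbgəs/.
The unsyllabifiable consonants are /m/, /b/, /s/; each receives one epenthetic vowel.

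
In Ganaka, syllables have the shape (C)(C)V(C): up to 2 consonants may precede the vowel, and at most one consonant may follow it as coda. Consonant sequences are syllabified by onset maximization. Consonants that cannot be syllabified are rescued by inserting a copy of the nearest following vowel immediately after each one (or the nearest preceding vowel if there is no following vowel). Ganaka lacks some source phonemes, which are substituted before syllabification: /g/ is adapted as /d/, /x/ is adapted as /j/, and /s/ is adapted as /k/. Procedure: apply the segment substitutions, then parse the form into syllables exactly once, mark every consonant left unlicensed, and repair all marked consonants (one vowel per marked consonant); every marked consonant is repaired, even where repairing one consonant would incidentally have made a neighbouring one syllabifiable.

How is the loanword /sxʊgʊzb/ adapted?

Substitution: /s/ → /k/, /x/ → /j/, /g/ → /d/, giving /kjʊdʊzb/.
Syllabifying with onset maximization leaves /b/ stranded (at most one coda consonant is licensed; onsets may contain at most 2 consonants).
Epenthesis after each stranded consonant: /b/ → /bʊ/.

kjʊdʊzbʊ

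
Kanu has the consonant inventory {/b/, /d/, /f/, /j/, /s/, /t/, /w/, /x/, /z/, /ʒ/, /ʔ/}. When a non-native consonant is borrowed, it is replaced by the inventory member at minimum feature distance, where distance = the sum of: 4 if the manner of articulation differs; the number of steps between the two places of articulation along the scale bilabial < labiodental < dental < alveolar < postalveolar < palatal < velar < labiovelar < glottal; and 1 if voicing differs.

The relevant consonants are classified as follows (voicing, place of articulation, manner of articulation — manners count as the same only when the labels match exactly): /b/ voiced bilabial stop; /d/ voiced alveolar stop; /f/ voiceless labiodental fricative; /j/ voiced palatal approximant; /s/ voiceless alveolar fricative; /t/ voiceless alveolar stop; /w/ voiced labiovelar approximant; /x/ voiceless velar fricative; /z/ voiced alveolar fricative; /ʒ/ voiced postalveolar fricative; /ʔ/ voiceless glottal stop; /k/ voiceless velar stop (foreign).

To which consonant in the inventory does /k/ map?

ʔ

/ʔ/ is closest: same manner (stop), place distance 2 (velar→glottal), same voicing; total 2. Next closest is /t/ at distance 3.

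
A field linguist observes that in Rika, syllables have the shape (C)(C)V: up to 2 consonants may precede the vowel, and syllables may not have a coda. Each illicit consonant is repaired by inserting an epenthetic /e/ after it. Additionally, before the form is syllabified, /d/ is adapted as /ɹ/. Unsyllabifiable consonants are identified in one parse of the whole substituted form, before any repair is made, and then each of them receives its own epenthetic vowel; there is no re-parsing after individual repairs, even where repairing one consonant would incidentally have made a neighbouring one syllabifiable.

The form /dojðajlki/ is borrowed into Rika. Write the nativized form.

ɹojðajelki

Substitution: /d/ → /ɹ/, giving /ɹojðajlki/.
Syllabifying with onset maximization leaves /j/ stranded (no codas are permitted; onsets may contain at most 2 consonants).
Each unlicensed consonant becomes the onset of a new syllable: /j/ → /je/.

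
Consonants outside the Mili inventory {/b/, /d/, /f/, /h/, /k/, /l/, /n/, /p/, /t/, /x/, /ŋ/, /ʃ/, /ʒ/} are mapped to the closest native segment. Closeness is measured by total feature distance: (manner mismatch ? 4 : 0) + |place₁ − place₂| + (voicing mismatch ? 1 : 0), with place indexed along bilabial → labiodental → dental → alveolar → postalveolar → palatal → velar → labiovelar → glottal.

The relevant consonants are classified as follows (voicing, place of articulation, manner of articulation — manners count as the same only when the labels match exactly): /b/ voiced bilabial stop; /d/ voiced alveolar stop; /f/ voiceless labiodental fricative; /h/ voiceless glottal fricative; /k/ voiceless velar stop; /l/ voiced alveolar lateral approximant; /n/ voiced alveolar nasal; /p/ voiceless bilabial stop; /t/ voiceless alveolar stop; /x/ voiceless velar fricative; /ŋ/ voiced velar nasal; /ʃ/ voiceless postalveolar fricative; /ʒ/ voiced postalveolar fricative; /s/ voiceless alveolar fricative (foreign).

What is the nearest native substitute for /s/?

ʃ

/ʃ/ is closest: same manner (fricative), place distance 1 (alveolar→postalveolar), same voicing; total 1. Next closest is /f/ at distance 2.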